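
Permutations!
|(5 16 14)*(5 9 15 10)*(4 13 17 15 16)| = |(4 13 17 15 10 5)(9 16 14)| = 6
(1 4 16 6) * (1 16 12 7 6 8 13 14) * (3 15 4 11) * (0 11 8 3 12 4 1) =(0 11 12 7 6 16 3 15 1 8 13 14) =[11, 8, 2, 15, 4, 5, 16, 6, 13, 9, 10, 12, 7, 14, 0, 1, 3]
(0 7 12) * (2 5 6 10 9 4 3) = (0 7 12)(2 5 6 10 9 4 3) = [7, 1, 5, 2, 3, 6, 10, 12, 8, 4, 9, 11, 0]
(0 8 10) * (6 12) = (0 8 10)(6 12) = [8, 1, 2, 3, 4, 5, 12, 7, 10, 9, 0, 11, 6]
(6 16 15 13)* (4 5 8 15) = (4 5 8 15 13 6 16) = [0, 1, 2, 3, 5, 8, 16, 7, 15, 9, 10, 11, 12, 6, 14, 13, 4]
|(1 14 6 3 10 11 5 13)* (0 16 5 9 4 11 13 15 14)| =30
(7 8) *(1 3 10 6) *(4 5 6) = (1 3 10 4 5 6)(7 8) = [0, 3, 2, 10, 5, 6, 1, 8, 7, 9, 4]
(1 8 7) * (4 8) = [0, 4, 2, 3, 8, 5, 6, 1, 7] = (1 4 8 7)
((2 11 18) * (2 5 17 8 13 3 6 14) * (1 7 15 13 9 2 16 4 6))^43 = (1 13 7 3 15)(2 11 18 5 17 8 9)(4 16 14 6)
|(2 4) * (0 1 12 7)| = |(0 1 12 7)(2 4)| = 4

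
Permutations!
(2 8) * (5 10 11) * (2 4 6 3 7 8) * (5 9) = (3 7 8 4 6)(5 10 11 9) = [0, 1, 2, 7, 6, 10, 3, 8, 4, 5, 11, 9]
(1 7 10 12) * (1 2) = (1 7 10 12 2) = [0, 7, 1, 3, 4, 5, 6, 10, 8, 9, 12, 11, 2]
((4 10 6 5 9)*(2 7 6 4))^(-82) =(10)(2 5 7 9 6)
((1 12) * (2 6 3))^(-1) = ((1 12)(2 6 3))^(-1) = (1 12)(2 3 6)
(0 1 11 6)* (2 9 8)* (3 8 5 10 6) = [1, 11, 9, 8, 4, 10, 0, 7, 2, 5, 6, 3] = (0 1 11 3 8 2 9 5 10 6)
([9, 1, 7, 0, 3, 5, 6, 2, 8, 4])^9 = (0 9 4 3)(2 7)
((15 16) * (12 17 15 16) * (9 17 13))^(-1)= ((9 17 15 12 13))^(-1)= (9 13 12 15 17)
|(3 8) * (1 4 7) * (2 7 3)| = |(1 4 3 8 2 7)| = 6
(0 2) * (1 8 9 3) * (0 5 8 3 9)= (9)(0 2 5 8)(1 3)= [2, 3, 5, 1, 4, 8, 6, 7, 0, 9]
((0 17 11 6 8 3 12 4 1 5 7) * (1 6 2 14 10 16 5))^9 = ((0 17 11 2 14 10 16 5 7)(3 12 4 6 8))^9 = (17)(3 8 6 4 12)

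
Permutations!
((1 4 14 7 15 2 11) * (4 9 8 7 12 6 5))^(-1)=(1 11 2 15 7 8 9)(4 5 6 12 14)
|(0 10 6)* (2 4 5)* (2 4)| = 6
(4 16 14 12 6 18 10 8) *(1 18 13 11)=(1 18 10 8 4 16 14 12 6 13 11)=[0, 18, 2, 3, 16, 5, 13, 7, 4, 9, 8, 1, 6, 11, 12, 15, 14, 17, 10]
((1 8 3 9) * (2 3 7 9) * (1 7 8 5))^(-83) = ((1 5)(2 3)(7 9))^(-83) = (1 5)(2 3)(7 9)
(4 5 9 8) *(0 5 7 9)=[5, 1, 2, 3, 7, 0, 6, 9, 4, 8]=(0 5)(4 7 9 8)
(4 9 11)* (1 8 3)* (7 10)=(1 8 3)(4 9 11)(7 10)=[0, 8, 2, 1, 9, 5, 6, 10, 3, 11, 7, 4]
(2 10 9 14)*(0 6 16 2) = (0 6 16 2 10 9 14) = [6, 1, 10, 3, 4, 5, 16, 7, 8, 14, 9, 11, 12, 13, 0, 15, 2]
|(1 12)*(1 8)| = 3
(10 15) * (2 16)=[0, 1, 16, 3, 4, 5, 6, 7, 8, 9, 15, 11, 12, 13, 14, 10, 2]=(2 16)(10 15)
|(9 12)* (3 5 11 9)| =5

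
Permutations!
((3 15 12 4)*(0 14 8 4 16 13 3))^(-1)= ((0 14 8 4)(3 15 12 16 13))^(-1)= (0 4 8 14)(3 13 16 12 15)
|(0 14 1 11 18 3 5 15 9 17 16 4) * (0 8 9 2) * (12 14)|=|(0 12 14 1 11 18 3 5 15 2)(4 8 9 17 16)|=10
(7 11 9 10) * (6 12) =(6 12)(7 11 9 10) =[0, 1, 2, 3, 4, 5, 12, 11, 8, 10, 7, 9, 6]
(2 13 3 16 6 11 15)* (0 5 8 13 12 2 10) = (0 5 8 13 3 16 6 11 15 10)(2 12) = [5, 1, 12, 16, 4, 8, 11, 7, 13, 9, 0, 15, 2, 3, 14, 10, 6]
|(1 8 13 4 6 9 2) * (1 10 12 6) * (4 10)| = 9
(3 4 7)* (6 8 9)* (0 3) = (0 3 4 7)(6 8 9) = [3, 1, 2, 4, 7, 5, 8, 0, 9, 6]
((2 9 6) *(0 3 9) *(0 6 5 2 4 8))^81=(0 3 9 5 2 6 4 8)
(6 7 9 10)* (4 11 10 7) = (4 11 10 6)(7 9) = [0, 1, 2, 3, 11, 5, 4, 9, 8, 7, 6, 10]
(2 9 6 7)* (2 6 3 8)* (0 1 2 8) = (0 1 2 9 3)(6 7) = [1, 2, 9, 0, 4, 5, 7, 6, 8, 3]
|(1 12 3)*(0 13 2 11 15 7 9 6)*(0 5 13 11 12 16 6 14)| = |(0 11 15 7 9 14)(1 16 6 5 13 2 12 3)| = 24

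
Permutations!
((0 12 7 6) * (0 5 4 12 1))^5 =(12)(0 1)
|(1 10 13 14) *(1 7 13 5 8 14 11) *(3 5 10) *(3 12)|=9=|(1 12 3 5 8 14 7 13 11)|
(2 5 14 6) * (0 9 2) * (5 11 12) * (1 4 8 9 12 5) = (0 12 1 4 8 9 2 11 5 14 6) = [12, 4, 11, 3, 8, 14, 0, 7, 9, 2, 10, 5, 1, 13, 6]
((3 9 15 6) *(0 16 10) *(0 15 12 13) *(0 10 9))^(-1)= (0 3 6 15 10 13 12 9 16)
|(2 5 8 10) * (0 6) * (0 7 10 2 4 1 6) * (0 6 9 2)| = |(0 6 7 10 4 1 9 2 5 8)| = 10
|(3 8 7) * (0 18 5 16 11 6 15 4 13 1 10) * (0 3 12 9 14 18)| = 16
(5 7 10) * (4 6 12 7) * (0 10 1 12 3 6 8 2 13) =[10, 12, 13, 6, 8, 4, 3, 1, 2, 9, 5, 11, 7, 0] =(0 10 5 4 8 2 13)(1 12 7)(3 6)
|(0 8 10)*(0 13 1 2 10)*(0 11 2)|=|(0 8 11 2 10 13 1)|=7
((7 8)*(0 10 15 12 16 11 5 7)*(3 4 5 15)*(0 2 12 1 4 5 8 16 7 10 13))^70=((0 13)(1 4 8 2 12 7 16 11 15)(3 5 10))^70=(1 11 7 2 4 15 16 12 8)(3 5 10)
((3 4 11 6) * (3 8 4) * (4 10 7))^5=(4 7 10 8 6 11)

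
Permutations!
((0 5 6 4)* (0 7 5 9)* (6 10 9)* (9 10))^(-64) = ((10)(0 6 4 7 5 9))^(-64) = (10)(0 4 5)(6 7 9)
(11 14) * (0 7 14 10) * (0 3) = (0 7 14 11 10 3) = [7, 1, 2, 0, 4, 5, 6, 14, 8, 9, 3, 10, 12, 13, 11]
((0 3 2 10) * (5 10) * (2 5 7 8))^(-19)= (0 3 5 10)(2 8 7)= ((0 3 5 10)(2 7 8))^(-19)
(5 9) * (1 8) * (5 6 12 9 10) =(1 8)(5 10)(6 12 9) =[0, 8, 2, 3, 4, 10, 12, 7, 1, 6, 5, 11, 9]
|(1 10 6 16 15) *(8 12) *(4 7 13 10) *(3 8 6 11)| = 12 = |(1 4 7 13 10 11 3 8 12 6 16 15)|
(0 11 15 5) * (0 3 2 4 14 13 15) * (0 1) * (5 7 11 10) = (0 10 5 3 2 4 14 13 15 7 11 1) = [10, 0, 4, 2, 14, 3, 6, 11, 8, 9, 5, 1, 12, 15, 13, 7]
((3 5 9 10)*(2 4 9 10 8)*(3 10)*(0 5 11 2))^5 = (0 4 3 8 2 5 9 11)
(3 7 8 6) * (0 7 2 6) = [7, 1, 6, 2, 4, 5, 3, 8, 0] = (0 7 8)(2 6 3)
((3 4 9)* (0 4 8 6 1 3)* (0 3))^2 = ((0 4 9 3 8 6 1))^2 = (0 9 8 1 4 3 6)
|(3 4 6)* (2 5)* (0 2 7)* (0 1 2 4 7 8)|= |(0 4 6 3 7 1 2 5 8)|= 9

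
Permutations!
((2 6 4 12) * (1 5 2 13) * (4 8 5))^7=(1 13 12 4)(2 5 8 6)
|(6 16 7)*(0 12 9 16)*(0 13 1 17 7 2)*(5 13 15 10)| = 40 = |(0 12 9 16 2)(1 17 7 6 15 10 5 13)|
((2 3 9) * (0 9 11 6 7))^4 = (0 11 9 6 2 7 3)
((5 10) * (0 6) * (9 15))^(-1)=(0 6)(5 10)(9 15)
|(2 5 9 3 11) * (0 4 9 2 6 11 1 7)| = 6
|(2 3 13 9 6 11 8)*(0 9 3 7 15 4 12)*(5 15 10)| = 12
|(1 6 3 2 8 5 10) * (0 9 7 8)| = |(0 9 7 8 5 10 1 6 3 2)| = 10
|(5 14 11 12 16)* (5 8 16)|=4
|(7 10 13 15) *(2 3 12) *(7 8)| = 15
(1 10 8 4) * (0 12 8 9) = (0 12 8 4 1 10 9) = [12, 10, 2, 3, 1, 5, 6, 7, 4, 0, 9, 11, 8]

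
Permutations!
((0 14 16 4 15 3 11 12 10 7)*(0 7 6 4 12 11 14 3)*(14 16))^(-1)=((0 3 16 12 10 6 4 15))^(-1)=(0 15 4 6 10 12 16 3)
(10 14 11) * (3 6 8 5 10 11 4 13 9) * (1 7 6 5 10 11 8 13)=(1 7 6 13 9 3 5 11 8 10 14 4)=[0, 7, 2, 5, 1, 11, 13, 6, 10, 3, 14, 8, 12, 9, 4]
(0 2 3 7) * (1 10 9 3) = (0 2 1 10 9 3 7) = [2, 10, 1, 7, 4, 5, 6, 0, 8, 3, 9]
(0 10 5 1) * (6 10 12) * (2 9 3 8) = (0 12 6 10 5 1)(2 9 3 8) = [12, 0, 9, 8, 4, 1, 10, 7, 2, 3, 5, 11, 6]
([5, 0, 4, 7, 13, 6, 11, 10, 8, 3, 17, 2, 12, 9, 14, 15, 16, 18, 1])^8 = (0 3 6 10 2 18 13)(1 9 5 7 11 17 4)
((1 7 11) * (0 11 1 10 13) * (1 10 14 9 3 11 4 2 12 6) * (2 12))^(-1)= ((0 4 12 6 1 7 10 13)(3 11 14 9))^(-1)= (0 13 10 7 1 6 12 4)(3 9 14 11)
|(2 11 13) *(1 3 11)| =|(1 3 11 13 2)| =5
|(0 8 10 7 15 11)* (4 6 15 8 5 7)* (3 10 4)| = |(0 5 7 8 4 6 15 11)(3 10)| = 8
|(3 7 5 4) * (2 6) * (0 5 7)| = |(7)(0 5 4 3)(2 6)| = 4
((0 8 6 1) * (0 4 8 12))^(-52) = ((0 12)(1 4 8 6))^(-52) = (12)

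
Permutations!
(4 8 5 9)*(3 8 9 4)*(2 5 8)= (2 5 4 9 3)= [0, 1, 5, 2, 9, 4, 6, 7, 8, 3]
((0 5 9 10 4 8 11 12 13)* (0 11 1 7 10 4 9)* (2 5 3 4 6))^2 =(0 4 1 10 6 5 3 8 7 9 2)(11 13 12)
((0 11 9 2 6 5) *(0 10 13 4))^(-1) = (0 4 13 10 5 6 2 9 11)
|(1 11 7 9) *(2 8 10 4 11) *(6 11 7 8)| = |(1 2 6 11 8 10 4 7 9)| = 9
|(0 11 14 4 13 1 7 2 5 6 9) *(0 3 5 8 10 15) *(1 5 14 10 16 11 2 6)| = 63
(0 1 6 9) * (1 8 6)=(0 8 6 9)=[8, 1, 2, 3, 4, 5, 9, 7, 6, 0]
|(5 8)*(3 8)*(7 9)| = 6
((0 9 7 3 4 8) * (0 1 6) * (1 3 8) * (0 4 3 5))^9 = ((0 9 7 8 5)(1 6 4))^9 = (0 5 8 7 9)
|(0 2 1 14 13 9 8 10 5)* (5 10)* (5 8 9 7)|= 7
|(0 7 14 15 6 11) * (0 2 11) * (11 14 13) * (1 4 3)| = |(0 7 13 11 2 14 15 6)(1 4 3)| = 24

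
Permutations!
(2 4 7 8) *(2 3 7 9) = (2 4 9)(3 7 8) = [0, 1, 4, 7, 9, 5, 6, 8, 3, 2]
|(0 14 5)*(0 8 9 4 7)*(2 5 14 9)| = |(14)(0 9 4 7)(2 5 8)| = 12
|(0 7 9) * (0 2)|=4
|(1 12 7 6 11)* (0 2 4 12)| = 8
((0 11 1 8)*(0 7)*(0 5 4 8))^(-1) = ((0 11 1)(4 8 7 5))^(-1) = (0 1 11)(4 5 7 8)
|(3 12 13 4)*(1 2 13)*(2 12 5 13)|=|(1 12)(3 5 13 4)|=4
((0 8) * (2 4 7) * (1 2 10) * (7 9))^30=(10)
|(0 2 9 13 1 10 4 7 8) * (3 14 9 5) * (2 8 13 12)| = |(0 8)(1 10 4 7 13)(2 5 3 14 9 12)| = 30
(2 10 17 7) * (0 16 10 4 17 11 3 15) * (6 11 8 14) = [16, 1, 4, 15, 17, 5, 11, 2, 14, 9, 8, 3, 12, 13, 6, 0, 10, 7] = (0 16 10 8 14 6 11 3 15)(2 4 17 7)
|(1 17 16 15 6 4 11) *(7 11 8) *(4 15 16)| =6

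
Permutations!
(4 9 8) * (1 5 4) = (1 5 4 9 8) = [0, 5, 2, 3, 9, 4, 6, 7, 1, 8]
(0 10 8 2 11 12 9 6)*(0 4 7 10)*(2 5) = (2 11 12 9 6 4 7 10 8 5) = [0, 1, 11, 3, 7, 2, 4, 10, 5, 6, 8, 12, 9]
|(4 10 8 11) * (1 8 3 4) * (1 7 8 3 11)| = |(1 3 4 10 11 7 8)| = 7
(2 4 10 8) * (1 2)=(1 2 4 10 8)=[0, 2, 4, 3, 10, 5, 6, 7, 1, 9, 8]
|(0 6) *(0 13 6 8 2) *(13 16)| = 3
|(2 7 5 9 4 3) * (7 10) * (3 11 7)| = |(2 10 3)(4 11 7 5 9)| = 15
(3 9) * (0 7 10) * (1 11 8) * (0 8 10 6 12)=(0 7 6 12)(1 11 10 8)(3 9)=[7, 11, 2, 9, 4, 5, 12, 6, 1, 3, 8, 10, 0]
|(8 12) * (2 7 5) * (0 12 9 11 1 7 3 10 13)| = |(0 12 8 9 11 1 7 5 2 3 10 13)| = 12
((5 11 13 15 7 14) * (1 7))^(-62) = (1 7 14 5 11 13 15)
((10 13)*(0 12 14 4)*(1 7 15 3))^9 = ((0 12 14 4)(1 7 15 3)(10 13))^9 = (0 12 14 4)(1 7 15 3)(10 13)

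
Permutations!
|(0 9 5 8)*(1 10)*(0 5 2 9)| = |(1 10)(2 9)(5 8)| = 2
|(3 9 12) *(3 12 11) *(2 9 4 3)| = 6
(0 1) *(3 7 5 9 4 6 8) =[1, 0, 2, 7, 6, 9, 8, 5, 3, 4] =(0 1)(3 7 5 9 4 6 8)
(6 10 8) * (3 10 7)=[0, 1, 2, 10, 4, 5, 7, 3, 6, 9, 8]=(3 10 8 6 7)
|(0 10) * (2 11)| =2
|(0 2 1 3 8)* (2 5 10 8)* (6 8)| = |(0 5 10 6 8)(1 3 2)| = 15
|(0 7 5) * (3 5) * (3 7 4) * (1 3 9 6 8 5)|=|(0 4 9 6 8 5)(1 3)|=6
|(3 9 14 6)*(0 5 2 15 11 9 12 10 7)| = |(0 5 2 15 11 9 14 6 3 12 10 7)| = 12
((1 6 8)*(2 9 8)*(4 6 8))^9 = (1 8)(2 9 4 6)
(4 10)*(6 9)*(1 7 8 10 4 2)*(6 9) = (1 7 8 10 2) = [0, 7, 1, 3, 4, 5, 6, 8, 10, 9, 2]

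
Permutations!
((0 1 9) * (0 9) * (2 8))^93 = (9)(0 1)(2 8)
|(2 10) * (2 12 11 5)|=5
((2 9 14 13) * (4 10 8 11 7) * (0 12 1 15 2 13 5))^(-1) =(0 5 14 9 2 15 1 12)(4 7 11 8 10)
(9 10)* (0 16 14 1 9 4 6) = (0 16 14 1 9 10 4 6) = [16, 9, 2, 3, 6, 5, 0, 7, 8, 10, 4, 11, 12, 13, 1, 15, 14]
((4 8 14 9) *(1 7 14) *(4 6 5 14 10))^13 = ((1 7 10 4 8)(5 14 9 6))^13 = (1 4 7 8 10)(5 14 9 6)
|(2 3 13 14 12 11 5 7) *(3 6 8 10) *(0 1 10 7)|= 36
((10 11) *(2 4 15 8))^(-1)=((2 4 15 8)(10 11))^(-1)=(2 8 15 4)(10 11)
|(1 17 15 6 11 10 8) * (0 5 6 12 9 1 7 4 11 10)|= 40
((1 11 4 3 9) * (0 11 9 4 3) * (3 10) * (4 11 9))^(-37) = ((0 9 1 4)(3 11 10))^(-37) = (0 4 1 9)(3 10 11)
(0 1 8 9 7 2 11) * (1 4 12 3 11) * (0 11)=(0 4 12 3)(1 8 9 7 2)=[4, 8, 1, 0, 12, 5, 6, 2, 9, 7, 10, 11, 3]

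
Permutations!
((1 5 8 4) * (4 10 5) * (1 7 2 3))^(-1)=(1 3 2 7 4)(5 10 8)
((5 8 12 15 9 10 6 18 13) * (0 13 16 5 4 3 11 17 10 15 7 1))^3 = (0 3 10 16 12)(1 4 17 18 8)(5 7 13 11 6)(9 15)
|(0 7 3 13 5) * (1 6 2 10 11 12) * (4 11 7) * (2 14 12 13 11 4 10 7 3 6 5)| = |(0 10 3 11 13 2 7 6 14 12 1 5)| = 12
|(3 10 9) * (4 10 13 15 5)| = |(3 13 15 5 4 10 9)| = 7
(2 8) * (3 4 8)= (2 3 4 8)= [0, 1, 3, 4, 8, 5, 6, 7, 2]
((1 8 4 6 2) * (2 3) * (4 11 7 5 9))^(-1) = (1 2 3 6 4 9 5 7 11 8)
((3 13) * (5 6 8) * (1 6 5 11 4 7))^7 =(1 6 8 11 4 7)(3 13)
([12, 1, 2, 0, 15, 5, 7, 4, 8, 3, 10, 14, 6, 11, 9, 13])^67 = (0 12 6 7 4 15 13 11 14 9 3)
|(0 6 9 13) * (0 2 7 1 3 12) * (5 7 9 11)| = 24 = |(0 6 11 5 7 1 3 12)(2 9 13)|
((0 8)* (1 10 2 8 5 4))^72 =(0 4 10 8 5 1 2)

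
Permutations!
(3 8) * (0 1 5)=(0 1 5)(3 8)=[1, 5, 2, 8, 4, 0, 6, 7, 3]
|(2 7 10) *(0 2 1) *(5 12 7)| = 7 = |(0 2 5 12 7 10 1)|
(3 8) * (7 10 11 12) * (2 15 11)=(2 15 11 12 7 10)(3 8)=[0, 1, 15, 8, 4, 5, 6, 10, 3, 9, 2, 12, 7, 13, 14, 11]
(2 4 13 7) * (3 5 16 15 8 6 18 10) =[0, 1, 4, 5, 13, 16, 18, 2, 6, 9, 3, 11, 12, 7, 14, 8, 15, 17, 10] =(2 4 13 7)(3 5 16 15 8 6 18 10)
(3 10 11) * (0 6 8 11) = [6, 1, 2, 10, 4, 5, 8, 7, 11, 9, 0, 3] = (0 6 8 11 3 10)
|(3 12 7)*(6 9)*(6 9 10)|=6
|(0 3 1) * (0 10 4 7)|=6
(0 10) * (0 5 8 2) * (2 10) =(0 2)(5 8 10) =[2, 1, 0, 3, 4, 8, 6, 7, 10, 9, 5]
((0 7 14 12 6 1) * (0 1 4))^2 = ((0 7 14 12 6 4))^2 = (0 14 6)(4 7 12)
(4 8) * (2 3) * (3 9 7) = [0, 1, 9, 2, 8, 5, 6, 3, 4, 7] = (2 9 7 3)(4 8)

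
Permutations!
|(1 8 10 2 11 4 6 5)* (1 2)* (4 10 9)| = |(1 8 9 4 6 5 2 11 10)| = 9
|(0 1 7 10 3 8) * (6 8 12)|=|(0 1 7 10 3 12 6 8)|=8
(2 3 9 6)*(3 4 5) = (2 4 5 3 9 6) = [0, 1, 4, 9, 5, 3, 2, 7, 8, 6]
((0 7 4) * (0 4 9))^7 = (0 7 9)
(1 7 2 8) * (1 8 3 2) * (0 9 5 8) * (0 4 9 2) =(0 2 3)(1 7)(4 9 5 8) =[2, 7, 3, 0, 9, 8, 6, 1, 4, 5]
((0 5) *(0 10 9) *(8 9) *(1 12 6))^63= ((0 5 10 8 9)(1 12 6))^63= (12)(0 8 5 9 10)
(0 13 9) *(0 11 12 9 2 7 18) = (0 13 2 7 18)(9 11 12) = [13, 1, 7, 3, 4, 5, 6, 18, 8, 11, 10, 12, 9, 2, 14, 15, 16, 17, 0]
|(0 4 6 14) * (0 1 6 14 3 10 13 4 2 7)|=21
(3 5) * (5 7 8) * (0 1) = [1, 0, 2, 7, 4, 3, 6, 8, 5] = (0 1)(3 7 8 5)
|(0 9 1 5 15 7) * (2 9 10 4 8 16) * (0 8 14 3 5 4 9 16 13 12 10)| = 12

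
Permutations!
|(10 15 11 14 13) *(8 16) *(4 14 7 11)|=|(4 14 13 10 15)(7 11)(8 16)|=10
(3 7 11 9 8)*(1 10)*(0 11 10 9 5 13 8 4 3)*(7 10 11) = (0 7 11 5 13 8)(1 9 4 3 10) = [7, 9, 2, 10, 3, 13, 6, 11, 0, 4, 1, 5, 12, 8]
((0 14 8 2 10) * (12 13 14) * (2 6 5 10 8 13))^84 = ((0 12 2 8 6 5 10)(13 14))^84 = (14)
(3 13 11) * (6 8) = (3 13 11)(6 8) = [0, 1, 2, 13, 4, 5, 8, 7, 6, 9, 10, 3, 12, 11]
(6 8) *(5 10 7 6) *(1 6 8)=(1 6)(5 10 7 8)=[0, 6, 2, 3, 4, 10, 1, 8, 5, 9, 7]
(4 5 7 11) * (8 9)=[0, 1, 2, 3, 5, 7, 6, 11, 9, 8, 10, 4]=(4 5 7 11)(8 9)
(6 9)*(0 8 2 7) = [8, 1, 7, 3, 4, 5, 9, 0, 2, 6] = (0 8 2 7)(6 9)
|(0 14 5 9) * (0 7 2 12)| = |(0 14 5 9 7 2 12)| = 7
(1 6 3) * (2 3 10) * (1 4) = (1 6 10 2 3 4) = [0, 6, 3, 4, 1, 5, 10, 7, 8, 9, 2]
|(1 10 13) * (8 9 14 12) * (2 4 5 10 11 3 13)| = |(1 11 3 13)(2 4 5 10)(8 9 14 12)| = 4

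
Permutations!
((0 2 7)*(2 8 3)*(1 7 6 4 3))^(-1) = (0 7 1 8)(2 3 4 6)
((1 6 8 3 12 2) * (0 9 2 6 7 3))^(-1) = (0 8 6 12 3 7 1 2 9)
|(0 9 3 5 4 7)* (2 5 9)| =10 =|(0 2 5 4 7)(3 9)|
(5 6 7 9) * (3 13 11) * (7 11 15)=(3 13 15 7 9 5 6 11)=[0, 1, 2, 13, 4, 6, 11, 9, 8, 5, 10, 3, 12, 15, 14, 7]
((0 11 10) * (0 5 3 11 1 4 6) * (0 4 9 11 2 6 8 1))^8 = ((1 9 11 10 5 3 2 6 4 8))^8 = (1 4 2 5 11)(3 10 9 8 6)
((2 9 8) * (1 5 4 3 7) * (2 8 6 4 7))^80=(9)(1 7 5)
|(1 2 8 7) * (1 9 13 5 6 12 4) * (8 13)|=21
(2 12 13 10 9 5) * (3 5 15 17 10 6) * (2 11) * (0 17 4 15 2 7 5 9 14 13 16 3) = (0 17 10 14 13 6)(2 12 16 3 9)(4 15)(5 11 7) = [17, 1, 12, 9, 15, 11, 0, 5, 8, 2, 14, 7, 16, 6, 13, 4, 3, 10]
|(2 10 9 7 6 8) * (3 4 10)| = |(2 3 4 10 9 7 6 8)| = 8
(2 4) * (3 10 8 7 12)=(2 4)(3 10 8 7 12)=[0, 1, 4, 10, 2, 5, 6, 12, 7, 9, 8, 11, 3]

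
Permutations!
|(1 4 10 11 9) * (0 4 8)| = 7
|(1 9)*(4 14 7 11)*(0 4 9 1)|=|(0 4 14 7 11 9)|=6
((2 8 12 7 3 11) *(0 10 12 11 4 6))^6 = ((0 10 12 7 3 4 6)(2 8 11))^6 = (0 6 4 3 7 12 10)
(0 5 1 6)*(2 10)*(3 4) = (0 5 1 6)(2 10)(3 4) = [5, 6, 10, 4, 3, 1, 0, 7, 8, 9, 2]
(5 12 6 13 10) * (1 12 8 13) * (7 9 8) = (1 12 6)(5 7 9 8 13 10) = [0, 12, 2, 3, 4, 7, 1, 9, 13, 8, 5, 11, 6, 10]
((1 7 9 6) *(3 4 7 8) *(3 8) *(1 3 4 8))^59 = (1 9 8 7 3 4 6)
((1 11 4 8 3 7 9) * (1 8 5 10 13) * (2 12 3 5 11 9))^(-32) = ((1 9 8 5 10 13)(2 12 3 7)(4 11))^(-32) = (1 10 8)(5 9 13)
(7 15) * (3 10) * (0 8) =(0 8)(3 10)(7 15) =[8, 1, 2, 10, 4, 5, 6, 15, 0, 9, 3, 11, 12, 13, 14, 7]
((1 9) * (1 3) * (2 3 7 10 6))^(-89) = (1 7 6 3 9 10 2)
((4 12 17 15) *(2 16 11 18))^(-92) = ((2 16 11 18)(4 12 17 15))^(-92) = (18)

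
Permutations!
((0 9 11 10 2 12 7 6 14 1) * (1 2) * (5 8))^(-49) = ((0 9 11 10 1)(2 12 7 6 14)(5 8))^(-49) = (0 9 11 10 1)(2 12 7 6 14)(5 8)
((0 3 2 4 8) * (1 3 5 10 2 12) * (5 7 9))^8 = ((0 7 9 5 10 2 4 8)(1 3 12))^8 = (1 12 3)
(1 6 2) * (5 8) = [0, 6, 1, 3, 4, 8, 2, 7, 5] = (1 6 2)(5 8)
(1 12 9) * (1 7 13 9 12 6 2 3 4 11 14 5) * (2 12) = (1 6 12 2 3 4 11 14 5)(7 13 9) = [0, 6, 3, 4, 11, 1, 12, 13, 8, 7, 10, 14, 2, 9, 5]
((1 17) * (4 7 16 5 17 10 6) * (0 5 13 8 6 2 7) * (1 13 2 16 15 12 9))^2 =((0 5 17 13 8 6 4)(1 10 16 2 7 15 12 9))^2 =(0 17 8 4 5 13 6)(1 16 7 12)(2 15 9 10)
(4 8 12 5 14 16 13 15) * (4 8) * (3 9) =(3 9)(5 14 16 13 15 8 12) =[0, 1, 2, 9, 4, 14, 6, 7, 12, 3, 10, 11, 5, 15, 16, 8, 13]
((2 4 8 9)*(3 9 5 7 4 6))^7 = ((2 6 3 9)(4 8 5 7))^7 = (2 9 3 6)(4 7 5 8)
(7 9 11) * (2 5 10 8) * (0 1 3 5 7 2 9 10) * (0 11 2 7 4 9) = (0 1 3 5 11 7 10 8)(2 4 9) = [1, 3, 4, 5, 9, 11, 6, 10, 0, 2, 8, 7]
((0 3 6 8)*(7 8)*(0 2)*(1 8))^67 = ((0 3 6 7 1 8 2))^67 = (0 1 3 8 6 2 7)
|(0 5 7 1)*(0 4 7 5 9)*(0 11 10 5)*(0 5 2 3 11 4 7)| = 12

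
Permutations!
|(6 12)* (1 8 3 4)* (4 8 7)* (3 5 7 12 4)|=|(1 12 6 4)(3 8 5 7)|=4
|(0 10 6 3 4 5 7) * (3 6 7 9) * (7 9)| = |(0 10 9 3 4 5 7)| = 7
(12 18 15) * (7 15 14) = (7 15 12 18 14) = [0, 1, 2, 3, 4, 5, 6, 15, 8, 9, 10, 11, 18, 13, 7, 12, 16, 17, 14]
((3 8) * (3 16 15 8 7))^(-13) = ((3 7)(8 16 15))^(-13) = (3 7)(8 15 16)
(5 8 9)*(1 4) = [0, 4, 2, 3, 1, 8, 6, 7, 9, 5] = (1 4)(5 8 9)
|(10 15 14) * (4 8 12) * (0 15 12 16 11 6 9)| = |(0 15 14 10 12 4 8 16 11 6 9)| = 11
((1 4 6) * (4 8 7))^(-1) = ((1 8 7 4 6))^(-1) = (1 6 4 7 8)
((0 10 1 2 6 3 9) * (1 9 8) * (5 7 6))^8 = (0 9 10)(1 2 5 7 6 3 8)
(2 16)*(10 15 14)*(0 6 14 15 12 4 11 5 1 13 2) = [6, 13, 16, 3, 11, 1, 14, 7, 8, 9, 12, 5, 4, 2, 10, 15, 0] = (0 6 14 10 12 4 11 5 1 13 2 16)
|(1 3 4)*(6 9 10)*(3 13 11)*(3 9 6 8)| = 8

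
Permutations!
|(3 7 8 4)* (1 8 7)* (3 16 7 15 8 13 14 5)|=5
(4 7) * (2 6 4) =(2 6 4 7) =[0, 1, 6, 3, 7, 5, 4, 2]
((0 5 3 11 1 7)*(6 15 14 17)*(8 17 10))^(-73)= (0 7 1 11 3 5)(6 17 8 10 14 15)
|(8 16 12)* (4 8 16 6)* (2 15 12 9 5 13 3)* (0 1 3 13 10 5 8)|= |(0 1 3 2 15 12 16 9 8 6 4)(5 10)|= 22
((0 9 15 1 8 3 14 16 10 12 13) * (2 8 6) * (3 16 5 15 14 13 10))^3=(0 5 6 16)(1 8 13 14)(2 3 9 15)(10 12)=((0 9 14 5 15 1 6 2 8 16 3 13)(10 12))^3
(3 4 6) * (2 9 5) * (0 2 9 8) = (0 2 8)(3 4 6)(5 9) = [2, 1, 8, 4, 6, 9, 3, 7, 0, 5]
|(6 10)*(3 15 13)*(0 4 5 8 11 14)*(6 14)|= 24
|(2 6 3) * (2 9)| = |(2 6 3 9)| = 4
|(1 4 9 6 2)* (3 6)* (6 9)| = |(1 4 6 2)(3 9)| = 4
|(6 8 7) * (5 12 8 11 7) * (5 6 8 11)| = |(5 12 11 7 8 6)| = 6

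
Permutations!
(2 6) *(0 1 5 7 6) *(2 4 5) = (0 1 2)(4 5 7 6) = [1, 2, 0, 3, 5, 7, 4, 6]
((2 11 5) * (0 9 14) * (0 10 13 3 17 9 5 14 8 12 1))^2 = (0 2 14 13 17 8 1 5 11 10 3 9 12)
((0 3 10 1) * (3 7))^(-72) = (0 10 7 1 3)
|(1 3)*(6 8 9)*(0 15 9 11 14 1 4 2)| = |(0 15 9 6 8 11 14 1 3 4 2)| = 11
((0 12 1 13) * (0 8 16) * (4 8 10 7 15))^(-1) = (0 16 8 4 15 7 10 13 1 12)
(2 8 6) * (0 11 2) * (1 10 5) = (0 11 2 8 6)(1 10 5) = [11, 10, 8, 3, 4, 1, 0, 7, 6, 9, 5, 2]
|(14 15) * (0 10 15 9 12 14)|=|(0 10 15)(9 12 14)|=3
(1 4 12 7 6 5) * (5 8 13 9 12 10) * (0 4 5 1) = (0 4 10 1 5)(6 8 13 9 12 7) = [4, 5, 2, 3, 10, 0, 8, 6, 13, 12, 1, 11, 7, 9]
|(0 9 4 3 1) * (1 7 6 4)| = |(0 9 1)(3 7 6 4)| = 12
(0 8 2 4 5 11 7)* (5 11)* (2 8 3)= (0 3 2 4 11 7)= [3, 1, 4, 2, 11, 5, 6, 0, 8, 9, 10, 7]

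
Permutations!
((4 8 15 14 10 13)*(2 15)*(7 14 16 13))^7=(2 15 16 13 4 8)(7 14 10)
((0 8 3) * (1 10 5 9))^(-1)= ((0 8 3)(1 10 5 9))^(-1)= (0 3 8)(1 9 5 10)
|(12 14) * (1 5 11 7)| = |(1 5 11 7)(12 14)| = 4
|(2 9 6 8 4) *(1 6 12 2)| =|(1 6 8 4)(2 9 12)| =12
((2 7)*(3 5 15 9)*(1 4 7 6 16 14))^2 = ((1 4 7 2 6 16 14)(3 5 15 9))^2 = (1 7 6 14 4 2 16)(3 15)(5 9)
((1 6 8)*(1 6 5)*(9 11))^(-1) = (1 5)(6 8)(9 11)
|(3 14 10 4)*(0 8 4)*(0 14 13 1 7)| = |(0 8 4 3 13 1 7)(10 14)| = 14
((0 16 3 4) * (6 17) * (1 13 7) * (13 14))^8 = ((0 16 3 4)(1 14 13 7)(6 17))^8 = (17)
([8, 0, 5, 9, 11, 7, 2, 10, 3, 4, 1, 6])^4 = [4, 9, 1, 6, 5, 0, 10, 8, 11, 2, 3, 7]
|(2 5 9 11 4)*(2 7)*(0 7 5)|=|(0 7 2)(4 5 9 11)|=12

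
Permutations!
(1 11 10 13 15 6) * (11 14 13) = (1 14 13 15 6)(10 11) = [0, 14, 2, 3, 4, 5, 1, 7, 8, 9, 11, 10, 12, 15, 13, 6]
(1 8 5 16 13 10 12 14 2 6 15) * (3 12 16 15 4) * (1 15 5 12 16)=(1 8 12 14 2 6 4 3 16 13 10)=[0, 8, 6, 16, 3, 5, 4, 7, 12, 9, 1, 11, 14, 10, 2, 15, 13]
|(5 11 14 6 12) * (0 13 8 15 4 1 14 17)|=12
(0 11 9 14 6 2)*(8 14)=(0 11 9 8 14 6 2)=[11, 1, 0, 3, 4, 5, 2, 7, 14, 8, 10, 9, 12, 13, 6]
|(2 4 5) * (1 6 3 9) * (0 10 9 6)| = 12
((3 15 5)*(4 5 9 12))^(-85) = (3 5 4 12 9 15)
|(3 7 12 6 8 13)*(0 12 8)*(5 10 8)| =|(0 12 6)(3 7 5 10 8 13)| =6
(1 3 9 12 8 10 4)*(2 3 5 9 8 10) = (1 5 9 12 10 4)(2 3 8) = [0, 5, 3, 8, 1, 9, 6, 7, 2, 12, 4, 11, 10]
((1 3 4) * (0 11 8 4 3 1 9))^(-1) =(0 9 4 8 11)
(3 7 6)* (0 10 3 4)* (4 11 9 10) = [4, 1, 2, 7, 0, 5, 11, 6, 8, 10, 3, 9] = (0 4)(3 7 6 11 9 10)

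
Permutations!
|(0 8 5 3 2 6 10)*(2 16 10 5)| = 8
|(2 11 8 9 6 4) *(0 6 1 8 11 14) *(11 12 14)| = 21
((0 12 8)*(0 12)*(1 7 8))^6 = (1 8)(7 12)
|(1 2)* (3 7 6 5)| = |(1 2)(3 7 6 5)| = 4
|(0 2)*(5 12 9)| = |(0 2)(5 12 9)| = 6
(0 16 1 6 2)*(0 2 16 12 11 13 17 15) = [12, 6, 2, 3, 4, 5, 16, 7, 8, 9, 10, 13, 11, 17, 14, 0, 1, 15] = (0 12 11 13 17 15)(1 6 16)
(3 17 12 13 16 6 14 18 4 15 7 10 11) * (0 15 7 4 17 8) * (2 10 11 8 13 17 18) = (18)(0 15 4 7 11 3 13 16 6 14 2 10 8)(12 17) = [15, 1, 10, 13, 7, 5, 14, 11, 0, 9, 8, 3, 17, 16, 2, 4, 6, 12, 18]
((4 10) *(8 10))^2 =(4 10 8)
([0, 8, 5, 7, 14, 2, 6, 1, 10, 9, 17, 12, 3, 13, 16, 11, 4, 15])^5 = (1 11 8 12 10 3 17 7 15)(2 5)(4 16 14)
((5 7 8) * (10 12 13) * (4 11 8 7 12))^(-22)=(4 10 13 12 5 8 11)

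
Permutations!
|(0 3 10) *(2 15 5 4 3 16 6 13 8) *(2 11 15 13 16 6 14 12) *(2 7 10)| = |(0 6 16 14 12 7 10)(2 13 8 11 15 5 4 3)| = 56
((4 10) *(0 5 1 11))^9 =(0 5 1 11)(4 10)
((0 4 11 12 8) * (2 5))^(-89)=(0 4 11 12 8)(2 5)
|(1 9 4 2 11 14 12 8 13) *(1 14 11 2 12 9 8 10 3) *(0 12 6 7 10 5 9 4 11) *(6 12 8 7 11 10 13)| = 20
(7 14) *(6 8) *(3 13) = (3 13)(6 8)(7 14) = [0, 1, 2, 13, 4, 5, 8, 14, 6, 9, 10, 11, 12, 3, 7]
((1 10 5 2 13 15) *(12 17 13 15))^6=(17)(1 10 5 2 15)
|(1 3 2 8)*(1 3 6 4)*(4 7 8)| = |(1 6 7 8 3 2 4)| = 7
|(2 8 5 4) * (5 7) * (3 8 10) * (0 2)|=8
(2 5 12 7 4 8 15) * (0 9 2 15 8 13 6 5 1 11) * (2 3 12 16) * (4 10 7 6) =[9, 11, 1, 12, 13, 16, 5, 10, 8, 3, 7, 0, 6, 4, 14, 15, 2] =(0 9 3 12 6 5 16 2 1 11)(4 13)(7 10)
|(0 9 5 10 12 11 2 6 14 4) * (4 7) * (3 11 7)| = 35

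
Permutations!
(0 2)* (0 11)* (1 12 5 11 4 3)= (0 2 4 3 1 12 5 11)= [2, 12, 4, 1, 3, 11, 6, 7, 8, 9, 10, 0, 5]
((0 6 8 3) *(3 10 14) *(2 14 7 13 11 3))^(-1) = (0 3 11 13 7 10 8 6)(2 14)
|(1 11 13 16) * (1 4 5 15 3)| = 8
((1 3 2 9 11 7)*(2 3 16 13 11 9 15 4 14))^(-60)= ((1 16 13 11 7)(2 15 4 14))^(-60)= (16)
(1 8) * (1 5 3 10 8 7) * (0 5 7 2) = [5, 2, 0, 10, 4, 3, 6, 1, 7, 9, 8] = (0 5 3 10 8 7 1 2)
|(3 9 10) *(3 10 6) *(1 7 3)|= |(10)(1 7 3 9 6)|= 5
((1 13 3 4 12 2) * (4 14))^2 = ((1 13 3 14 4 12 2))^2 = (1 3 4 2 13 14 12)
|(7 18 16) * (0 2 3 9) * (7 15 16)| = |(0 2 3 9)(7 18)(15 16)| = 4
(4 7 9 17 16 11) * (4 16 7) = (7 9 17)(11 16) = [0, 1, 2, 3, 4, 5, 6, 9, 8, 17, 10, 16, 12, 13, 14, 15, 11, 7]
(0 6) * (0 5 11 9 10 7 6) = (5 11 9 10 7 6) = [0, 1, 2, 3, 4, 11, 5, 6, 8, 10, 7, 9]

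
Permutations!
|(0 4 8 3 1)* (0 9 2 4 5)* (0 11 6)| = 12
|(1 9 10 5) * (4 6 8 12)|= 4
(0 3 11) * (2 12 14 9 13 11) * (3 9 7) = (0 9 13 11)(2 12 14 7 3) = [9, 1, 12, 2, 4, 5, 6, 3, 8, 13, 10, 0, 14, 11, 7]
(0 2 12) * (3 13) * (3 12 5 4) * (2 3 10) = [3, 1, 5, 13, 10, 4, 6, 7, 8, 9, 2, 11, 0, 12] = (0 3 13 12)(2 5 4 10)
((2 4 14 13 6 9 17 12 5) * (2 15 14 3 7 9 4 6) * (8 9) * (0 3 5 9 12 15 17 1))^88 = ((0 3 7 8 12 9 1)(2 6 4 5 17 15 14 13))^88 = (17)(0 12 3 9 7 1 8)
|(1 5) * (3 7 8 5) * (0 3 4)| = |(0 3 7 8 5 1 4)| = 7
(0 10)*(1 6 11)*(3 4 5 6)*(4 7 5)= (0 10)(1 3 7 5 6 11)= [10, 3, 2, 7, 4, 6, 11, 5, 8, 9, 0, 1]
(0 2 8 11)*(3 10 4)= (0 2 8 11)(3 10 4)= [2, 1, 8, 10, 3, 5, 6, 7, 11, 9, 4, 0]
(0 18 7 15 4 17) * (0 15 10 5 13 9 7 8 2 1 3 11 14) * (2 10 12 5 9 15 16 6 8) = (0 18 2 1 3 11 14)(4 17 16 6 8 10 9 7 12 5 13 15) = [18, 3, 1, 11, 17, 13, 8, 12, 10, 7, 9, 14, 5, 15, 0, 4, 6, 16, 2]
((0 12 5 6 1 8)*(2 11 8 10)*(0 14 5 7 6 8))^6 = (14)(0 2 1 7)(6 12 11 10)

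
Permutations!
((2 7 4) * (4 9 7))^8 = ((2 4)(7 9))^8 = (9)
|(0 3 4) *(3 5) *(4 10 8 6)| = 7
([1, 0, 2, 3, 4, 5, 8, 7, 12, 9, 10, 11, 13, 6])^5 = (0 1)(6 8 12 13)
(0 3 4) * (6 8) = (0 3 4)(6 8) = [3, 1, 2, 4, 0, 5, 8, 7, 6]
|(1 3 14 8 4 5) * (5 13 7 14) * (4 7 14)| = 15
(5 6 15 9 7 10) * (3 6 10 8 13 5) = (3 6 15 9 7 8 13 5 10) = [0, 1, 2, 6, 4, 10, 15, 8, 13, 7, 3, 11, 12, 5, 14, 9]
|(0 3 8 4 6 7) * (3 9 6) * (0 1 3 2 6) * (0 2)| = |(0 9 2 6 7 1 3 8 4)| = 9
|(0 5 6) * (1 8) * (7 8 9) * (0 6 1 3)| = |(0 5 1 9 7 8 3)| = 7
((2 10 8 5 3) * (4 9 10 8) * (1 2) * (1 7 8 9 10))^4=(10)(1 2 9)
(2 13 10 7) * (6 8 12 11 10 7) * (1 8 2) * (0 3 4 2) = (0 3 4 2 13 7 1 8 12 11 10 6) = [3, 8, 13, 4, 2, 5, 0, 1, 12, 9, 6, 10, 11, 7]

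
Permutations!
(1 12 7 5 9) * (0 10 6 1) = (0 10 6 1 12 7 5 9) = [10, 12, 2, 3, 4, 9, 1, 5, 8, 0, 6, 11, 7]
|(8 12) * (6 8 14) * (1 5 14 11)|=|(1 5 14 6 8 12 11)|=7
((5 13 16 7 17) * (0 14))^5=(17)(0 14)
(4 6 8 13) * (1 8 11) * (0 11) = [11, 8, 2, 3, 6, 5, 0, 7, 13, 9, 10, 1, 12, 4] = (0 11 1 8 13 4 6)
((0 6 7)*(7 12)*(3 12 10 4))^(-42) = ((0 6 10 4 3 12 7))^(-42) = (12)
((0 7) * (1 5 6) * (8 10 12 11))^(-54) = ((0 7)(1 5 6)(8 10 12 11))^(-54) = (8 12)(10 11)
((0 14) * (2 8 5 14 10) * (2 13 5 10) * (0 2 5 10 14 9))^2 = ((0 5 9)(2 8 14)(10 13))^2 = (0 9 5)(2 14 8)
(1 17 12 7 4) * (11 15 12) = (1 17 11 15 12 7 4) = [0, 17, 2, 3, 1, 5, 6, 4, 8, 9, 10, 15, 7, 13, 14, 12, 16, 11]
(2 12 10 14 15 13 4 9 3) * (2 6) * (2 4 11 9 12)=(3 6 4 12 10 14 15 13 11 9)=[0, 1, 2, 6, 12, 5, 4, 7, 8, 3, 14, 9, 10, 11, 15, 13]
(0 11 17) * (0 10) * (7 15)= [11, 1, 2, 3, 4, 5, 6, 15, 8, 9, 0, 17, 12, 13, 14, 7, 16, 10]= (0 11 17 10)(7 15)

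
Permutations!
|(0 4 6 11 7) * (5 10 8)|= |(0 4 6 11 7)(5 10 8)|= 15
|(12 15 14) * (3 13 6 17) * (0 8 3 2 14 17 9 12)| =|(0 8 3 13 6 9 12 15 17 2 14)| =11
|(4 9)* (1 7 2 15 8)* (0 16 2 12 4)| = 10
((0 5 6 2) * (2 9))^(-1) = (0 2 9 6 5)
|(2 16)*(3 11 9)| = 6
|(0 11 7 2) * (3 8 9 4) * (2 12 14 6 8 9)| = 24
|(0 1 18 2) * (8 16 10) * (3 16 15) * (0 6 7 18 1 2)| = 5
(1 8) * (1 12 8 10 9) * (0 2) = (0 2)(1 10 9)(8 12) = [2, 10, 0, 3, 4, 5, 6, 7, 12, 1, 9, 11, 8]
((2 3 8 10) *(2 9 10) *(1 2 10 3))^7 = (1 2)(3 9 10 8) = ((1 2)(3 8 10 9))^7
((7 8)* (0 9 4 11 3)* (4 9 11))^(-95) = ((0 11 3)(7 8))^(-95) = (0 11 3)(7 8)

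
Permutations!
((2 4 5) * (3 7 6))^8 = ((2 4 5)(3 7 6))^8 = (2 5 4)(3 6 7)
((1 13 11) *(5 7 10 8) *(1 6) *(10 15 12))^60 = ((1 13 11 6)(5 7 15 12 10 8))^60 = (15)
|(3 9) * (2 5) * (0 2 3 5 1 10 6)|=|(0 2 1 10 6)(3 9 5)|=15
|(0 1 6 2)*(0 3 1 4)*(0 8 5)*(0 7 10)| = 12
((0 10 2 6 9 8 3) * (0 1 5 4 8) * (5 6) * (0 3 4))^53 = (0 10 2 5)(1 6 9 3)(4 8)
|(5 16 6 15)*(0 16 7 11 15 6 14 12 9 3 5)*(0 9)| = 12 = |(0 16 14 12)(3 5 7 11 15 9)|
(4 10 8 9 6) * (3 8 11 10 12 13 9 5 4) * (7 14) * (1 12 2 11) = (1 12 13 9 6 3 8 5 4 2 11 10)(7 14) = [0, 12, 11, 8, 2, 4, 3, 14, 5, 6, 1, 10, 13, 9, 7]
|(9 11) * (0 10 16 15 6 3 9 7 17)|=10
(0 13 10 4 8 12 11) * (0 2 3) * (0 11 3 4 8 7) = (0 13 10 8 12 3 11 2 4 7) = [13, 1, 4, 11, 7, 5, 6, 0, 12, 9, 8, 2, 3, 10]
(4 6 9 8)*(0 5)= [5, 1, 2, 3, 6, 0, 9, 7, 4, 8]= (0 5)(4 6 9 8)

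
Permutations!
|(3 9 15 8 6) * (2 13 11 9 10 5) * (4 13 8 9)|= |(2 8 6 3 10 5)(4 13 11)(9 15)|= 6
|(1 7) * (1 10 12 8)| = 5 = |(1 7 10 12 8)|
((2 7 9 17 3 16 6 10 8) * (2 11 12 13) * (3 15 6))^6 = ((2 7 9 17 15 6 10 8 11 12 13)(3 16))^6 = (2 10 7 8 9 11 17 12 15 13 6)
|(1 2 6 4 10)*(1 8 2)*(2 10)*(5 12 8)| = 12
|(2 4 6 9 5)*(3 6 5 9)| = 6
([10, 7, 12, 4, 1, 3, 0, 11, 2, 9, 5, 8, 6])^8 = [8, 10, 1, 6, 0, 12, 11, 5, 4, 9, 2, 3, 7]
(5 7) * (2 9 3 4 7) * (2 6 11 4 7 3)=(2 9)(3 7 5 6 11 4)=[0, 1, 9, 7, 3, 6, 11, 5, 8, 2, 10, 4]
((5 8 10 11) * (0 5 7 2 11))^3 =((0 5 8 10)(2 11 7))^3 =(11)(0 10 8 5)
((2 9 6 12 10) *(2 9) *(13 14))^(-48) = ((6 12 10 9)(13 14))^(-48) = (14)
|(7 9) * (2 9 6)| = |(2 9 7 6)| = 4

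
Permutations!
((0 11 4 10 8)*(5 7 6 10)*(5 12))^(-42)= ((0 11 4 12 5 7 6 10 8))^(-42)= (0 12 6)(4 7 8)(5 10 11)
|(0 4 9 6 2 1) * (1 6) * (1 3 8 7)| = 14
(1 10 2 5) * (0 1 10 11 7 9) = (0 1 11 7 9)(2 5 10) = [1, 11, 5, 3, 4, 10, 6, 9, 8, 0, 2, 7]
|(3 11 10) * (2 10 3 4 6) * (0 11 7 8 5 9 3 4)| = |(0 11 4 6 2 10)(3 7 8 5 9)| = 30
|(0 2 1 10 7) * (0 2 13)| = |(0 13)(1 10 7 2)| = 4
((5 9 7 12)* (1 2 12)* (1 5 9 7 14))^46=(1 2 12 9 14)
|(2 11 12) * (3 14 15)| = 3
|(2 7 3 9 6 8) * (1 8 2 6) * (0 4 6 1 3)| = 10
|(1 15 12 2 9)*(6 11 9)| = |(1 15 12 2 6 11 9)| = 7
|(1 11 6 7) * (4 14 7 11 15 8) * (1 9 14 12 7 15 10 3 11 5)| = 42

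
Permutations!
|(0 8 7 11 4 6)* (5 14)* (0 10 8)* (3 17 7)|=8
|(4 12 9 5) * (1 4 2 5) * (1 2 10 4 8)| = 6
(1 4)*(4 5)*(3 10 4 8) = [0, 5, 2, 10, 1, 8, 6, 7, 3, 9, 4] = (1 5 8 3 10 4)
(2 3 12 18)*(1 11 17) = (1 11 17)(2 3 12 18) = [0, 11, 3, 12, 4, 5, 6, 7, 8, 9, 10, 17, 18, 13, 14, 15, 16, 1, 2]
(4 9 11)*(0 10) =(0 10)(4 9 11) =[10, 1, 2, 3, 9, 5, 6, 7, 8, 11, 0, 4]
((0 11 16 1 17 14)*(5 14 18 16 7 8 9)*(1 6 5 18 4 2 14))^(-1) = (0 14 2 4 17 1 5 6 16 18 9 8 7 11)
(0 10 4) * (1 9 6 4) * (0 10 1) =(0 1 9 6 4 10) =[1, 9, 2, 3, 10, 5, 4, 7, 8, 6, 0]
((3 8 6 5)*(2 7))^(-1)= (2 7)(3 5 6 8)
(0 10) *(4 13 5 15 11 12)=[10, 1, 2, 3, 13, 15, 6, 7, 8, 9, 0, 12, 4, 5, 14, 11]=(0 10)(4 13 5 15 11 12)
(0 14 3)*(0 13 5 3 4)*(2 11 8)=(0 14 4)(2 11 8)(3 13 5)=[14, 1, 11, 13, 0, 3, 6, 7, 2, 9, 10, 8, 12, 5, 4]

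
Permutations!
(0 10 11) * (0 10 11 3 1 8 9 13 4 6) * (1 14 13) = (0 11 10 3 14 13 4 6)(1 8 9) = [11, 8, 2, 14, 6, 5, 0, 7, 9, 1, 3, 10, 12, 4, 13]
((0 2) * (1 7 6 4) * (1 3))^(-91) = ((0 2)(1 7 6 4 3))^(-91) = (0 2)(1 3 4 6 7)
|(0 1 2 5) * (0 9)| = |(0 1 2 5 9)| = 5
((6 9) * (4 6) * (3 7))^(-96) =(9)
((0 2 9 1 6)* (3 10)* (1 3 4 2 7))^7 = ((0 7 1 6)(2 9 3 10 4))^7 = (0 6 1 7)(2 3 4 9 10)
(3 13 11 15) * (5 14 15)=[0, 1, 2, 13, 4, 14, 6, 7, 8, 9, 10, 5, 12, 11, 15, 3]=(3 13 11 5 14 15)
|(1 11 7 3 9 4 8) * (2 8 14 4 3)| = 10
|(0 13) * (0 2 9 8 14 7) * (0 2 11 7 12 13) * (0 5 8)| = |(0 5 8 14 12 13 11 7 2 9)| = 10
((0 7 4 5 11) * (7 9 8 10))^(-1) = (0 11 5 4 7 10 8 9)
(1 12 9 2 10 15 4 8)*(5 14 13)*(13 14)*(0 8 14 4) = (0 8 1 12 9 2 10 15)(4 14)(5 13) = [8, 12, 10, 3, 14, 13, 6, 7, 1, 2, 15, 11, 9, 5, 4, 0]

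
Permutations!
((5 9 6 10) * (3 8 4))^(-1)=((3 8 4)(5 9 6 10))^(-1)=(3 4 8)(5 10 6 9)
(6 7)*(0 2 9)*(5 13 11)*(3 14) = [2, 1, 9, 14, 4, 13, 7, 6, 8, 0, 10, 5, 12, 11, 3] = (0 2 9)(3 14)(5 13 11)(6 7)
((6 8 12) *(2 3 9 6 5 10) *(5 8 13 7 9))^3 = (2 10 5 3)(6 9 7 13)(8 12)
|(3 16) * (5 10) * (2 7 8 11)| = 4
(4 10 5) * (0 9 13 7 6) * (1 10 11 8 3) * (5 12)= (0 9 13 7 6)(1 10 12 5 4 11 8 3)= [9, 10, 2, 1, 11, 4, 0, 6, 3, 13, 12, 8, 5, 7]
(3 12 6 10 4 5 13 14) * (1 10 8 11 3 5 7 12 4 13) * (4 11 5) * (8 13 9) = (1 10 9 8 5)(3 11)(4 7 12 6 13 14) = [0, 10, 2, 11, 7, 1, 13, 12, 5, 8, 9, 3, 6, 14, 4]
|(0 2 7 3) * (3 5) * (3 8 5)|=|(0 2 7 3)(5 8)|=4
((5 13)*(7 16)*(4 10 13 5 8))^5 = (4 10 13 8)(7 16)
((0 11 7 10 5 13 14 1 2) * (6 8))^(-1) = (0 2 1 14 13 5 10 7 11)(6 8)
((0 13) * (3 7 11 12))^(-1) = ((0 13)(3 7 11 12))^(-1) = (0 13)(3 12 11 7)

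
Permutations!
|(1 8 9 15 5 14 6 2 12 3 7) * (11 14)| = |(1 8 9 15 5 11 14 6 2 12 3 7)| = 12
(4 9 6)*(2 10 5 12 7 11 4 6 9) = (2 10 5 12 7 11 4) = [0, 1, 10, 3, 2, 12, 6, 11, 8, 9, 5, 4, 7]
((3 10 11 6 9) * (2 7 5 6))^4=(2 9)(3 7)(5 10)(6 11)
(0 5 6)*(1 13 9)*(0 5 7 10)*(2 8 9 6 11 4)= (0 7 10)(1 13 6 5 11 4 2 8 9)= [7, 13, 8, 3, 2, 11, 5, 10, 9, 1, 0, 4, 12, 6]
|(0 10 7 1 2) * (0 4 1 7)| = |(0 10)(1 2 4)| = 6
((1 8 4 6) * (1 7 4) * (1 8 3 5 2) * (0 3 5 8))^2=(0 8 3)(1 2 5)(4 7 6)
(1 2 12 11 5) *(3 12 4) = (1 2 4 3 12 11 5) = [0, 2, 4, 12, 3, 1, 6, 7, 8, 9, 10, 5, 11]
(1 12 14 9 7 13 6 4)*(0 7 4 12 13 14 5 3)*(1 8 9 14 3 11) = [7, 13, 2, 0, 8, 11, 12, 3, 9, 4, 10, 1, 5, 6, 14] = (14)(0 7 3)(1 13 6 12 5 11)(4 8 9)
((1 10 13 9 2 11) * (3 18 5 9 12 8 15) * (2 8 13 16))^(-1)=((1 10 16 2 11)(3 18 5 9 8 15)(12 13))^(-1)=(1 11 2 16 10)(3 15 8 9 5 18)(12 13)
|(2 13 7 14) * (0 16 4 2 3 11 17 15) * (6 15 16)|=|(0 6 15)(2 13 7 14 3 11 17 16 4)|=9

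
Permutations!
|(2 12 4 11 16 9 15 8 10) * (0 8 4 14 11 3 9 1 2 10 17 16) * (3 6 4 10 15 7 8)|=12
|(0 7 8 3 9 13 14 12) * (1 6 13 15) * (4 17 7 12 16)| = 12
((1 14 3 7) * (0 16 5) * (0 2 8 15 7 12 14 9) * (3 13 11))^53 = ((0 16 5 2 8 15 7 1 9)(3 12 14 13 11))^53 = (0 9 1 7 15 8 2 5 16)(3 13 12 11 14)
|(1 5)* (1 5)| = 1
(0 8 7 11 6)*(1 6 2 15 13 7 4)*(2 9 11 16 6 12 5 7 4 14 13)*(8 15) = [15, 12, 8, 3, 1, 7, 0, 16, 14, 11, 10, 9, 5, 4, 13, 2, 6] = (0 15 2 8 14 13 4 1 12 5 7 16 6)(9 11)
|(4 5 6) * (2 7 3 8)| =12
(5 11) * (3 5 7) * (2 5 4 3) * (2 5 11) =(2 11 7 5)(3 4) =[0, 1, 11, 4, 3, 2, 6, 5, 8, 9, 10, 7]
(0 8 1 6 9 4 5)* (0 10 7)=(0 8 1 6 9 4 5 10 7)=[8, 6, 2, 3, 5, 10, 9, 0, 1, 4, 7]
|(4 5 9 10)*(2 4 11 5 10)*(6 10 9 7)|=|(2 4 9)(5 7 6 10 11)|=15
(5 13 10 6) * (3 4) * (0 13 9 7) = (0 13 10 6 5 9 7)(3 4) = [13, 1, 2, 4, 3, 9, 5, 0, 8, 7, 6, 11, 12, 10]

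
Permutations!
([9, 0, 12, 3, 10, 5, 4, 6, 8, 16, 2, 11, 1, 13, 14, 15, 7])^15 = (0 4)(1 6)(2 16)(7 12)(9 10)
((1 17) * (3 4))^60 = ((1 17)(3 4))^60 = (17)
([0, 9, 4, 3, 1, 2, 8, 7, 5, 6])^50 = [0, 9, 4, 3, 1, 2, 8, 7, 5, 6]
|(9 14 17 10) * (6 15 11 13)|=4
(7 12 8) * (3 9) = (3 9)(7 12 8) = [0, 1, 2, 9, 4, 5, 6, 12, 7, 3, 10, 11, 8]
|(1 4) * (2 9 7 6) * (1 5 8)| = |(1 4 5 8)(2 9 7 6)| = 4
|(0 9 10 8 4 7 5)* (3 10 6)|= 9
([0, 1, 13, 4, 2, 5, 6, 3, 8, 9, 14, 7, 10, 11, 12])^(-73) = (2 4 3 7 11 13)(10 12 14)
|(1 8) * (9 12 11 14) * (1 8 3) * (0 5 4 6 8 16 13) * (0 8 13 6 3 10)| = |(0 5 4 3 1 10)(6 13 8 16)(9 12 11 14)| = 12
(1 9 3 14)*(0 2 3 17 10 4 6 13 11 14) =[2, 9, 3, 0, 6, 5, 13, 7, 8, 17, 4, 14, 12, 11, 1, 15, 16, 10] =(0 2 3)(1 9 17 10 4 6 13 11 14)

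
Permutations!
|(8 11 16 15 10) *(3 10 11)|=3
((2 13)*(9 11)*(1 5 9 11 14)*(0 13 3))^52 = (14) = ((0 13 2 3)(1 5 9 14))^52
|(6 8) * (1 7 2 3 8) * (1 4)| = 7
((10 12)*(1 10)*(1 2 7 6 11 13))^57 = ((1 10 12 2 7 6 11 13))^57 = (1 10 12 2 7 6 11 13)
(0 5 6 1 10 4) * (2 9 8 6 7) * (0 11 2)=(0 5 7)(1 10 4 11 2 9 8 6)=[5, 10, 9, 3, 11, 7, 1, 0, 6, 8, 4, 2]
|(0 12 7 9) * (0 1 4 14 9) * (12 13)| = |(0 13 12 7)(1 4 14 9)| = 4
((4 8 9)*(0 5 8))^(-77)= (0 9 5 4 8)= ((0 5 8 9 4))^(-77)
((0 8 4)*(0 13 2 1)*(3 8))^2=(0 8 13 1 3 4 2)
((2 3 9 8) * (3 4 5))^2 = ((2 4 5 3 9 8))^2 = (2 5 9)(3 8 4)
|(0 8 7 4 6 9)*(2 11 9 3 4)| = 6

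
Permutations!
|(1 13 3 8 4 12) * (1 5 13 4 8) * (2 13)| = 7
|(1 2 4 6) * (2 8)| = |(1 8 2 4 6)| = 5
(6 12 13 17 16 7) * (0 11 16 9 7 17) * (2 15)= (0 11 16 17 9 7 6 12 13)(2 15)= [11, 1, 15, 3, 4, 5, 12, 6, 8, 7, 10, 16, 13, 0, 14, 2, 17, 9]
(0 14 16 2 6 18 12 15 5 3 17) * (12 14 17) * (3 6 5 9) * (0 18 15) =(0 17 18 14 16 2 5 6 15 9 3 12) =[17, 1, 5, 12, 4, 6, 15, 7, 8, 3, 10, 11, 0, 13, 16, 9, 2, 18, 14]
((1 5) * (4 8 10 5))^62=(1 8 5 4 10)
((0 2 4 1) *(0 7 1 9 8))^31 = ((0 2 4 9 8)(1 7))^31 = (0 2 4 9 8)(1 7)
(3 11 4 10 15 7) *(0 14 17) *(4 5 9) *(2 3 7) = (0 14 17)(2 3 11 5 9 4 10 15) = [14, 1, 3, 11, 10, 9, 6, 7, 8, 4, 15, 5, 12, 13, 17, 2, 16, 0]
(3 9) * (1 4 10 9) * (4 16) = (1 16 4 10 9 3) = [0, 16, 2, 1, 10, 5, 6, 7, 8, 3, 9, 11, 12, 13, 14, 15, 4]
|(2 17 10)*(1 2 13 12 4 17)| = 10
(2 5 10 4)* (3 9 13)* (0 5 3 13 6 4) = [5, 1, 3, 9, 2, 10, 4, 7, 8, 6, 0, 11, 12, 13] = (13)(0 5 10)(2 3 9 6 4)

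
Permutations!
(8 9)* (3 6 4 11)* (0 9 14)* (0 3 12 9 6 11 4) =(0 6)(3 11 12 9 8 14) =[6, 1, 2, 11, 4, 5, 0, 7, 14, 8, 10, 12, 9, 13, 3]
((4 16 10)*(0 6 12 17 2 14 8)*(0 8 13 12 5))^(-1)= (0 5 6)(2 17 12 13 14)(4 10 16)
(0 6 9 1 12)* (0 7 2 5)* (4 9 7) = [6, 12, 5, 3, 9, 0, 7, 2, 8, 1, 10, 11, 4] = (0 6 7 2 5)(1 12 4 9)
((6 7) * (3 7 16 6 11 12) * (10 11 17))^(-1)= (3 12 11 10 17 7)(6 16)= ((3 7 17 10 11 12)(6 16))^(-1)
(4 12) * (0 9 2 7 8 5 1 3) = [9, 3, 7, 0, 12, 1, 6, 8, 5, 2, 10, 11, 4] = (0 9 2 7 8 5 1 3)(4 12)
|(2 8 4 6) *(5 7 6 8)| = 4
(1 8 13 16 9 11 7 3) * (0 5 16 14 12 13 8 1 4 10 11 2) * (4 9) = [5, 1, 0, 9, 10, 16, 6, 3, 8, 2, 11, 7, 13, 14, 12, 15, 4] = (0 5 16 4 10 11 7 3 9 2)(12 13 14)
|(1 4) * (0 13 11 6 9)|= 10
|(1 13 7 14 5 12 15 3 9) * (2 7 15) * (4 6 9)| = 35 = |(1 13 15 3 4 6 9)(2 7 14 5 12)|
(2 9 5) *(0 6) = (0 6)(2 9 5) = [6, 1, 9, 3, 4, 2, 0, 7, 8, 5]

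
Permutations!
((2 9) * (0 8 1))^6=(9)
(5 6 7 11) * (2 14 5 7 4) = (2 14 5 6 4)(7 11) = [0, 1, 14, 3, 2, 6, 4, 11, 8, 9, 10, 7, 12, 13, 5]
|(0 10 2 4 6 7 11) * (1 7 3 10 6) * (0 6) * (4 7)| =6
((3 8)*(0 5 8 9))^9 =((0 5 8 3 9))^9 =(0 9 3 8 5)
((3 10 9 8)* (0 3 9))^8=(0 10 3)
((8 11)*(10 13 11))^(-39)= ((8 10 13 11))^(-39)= (8 10 13 11)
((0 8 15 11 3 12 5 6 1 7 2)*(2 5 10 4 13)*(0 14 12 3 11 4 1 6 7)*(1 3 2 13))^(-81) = ((0 8 15 4 1)(2 14 12 10 3)(5 7))^(-81) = (0 1 4 15 8)(2 3 10 12 14)(5 7)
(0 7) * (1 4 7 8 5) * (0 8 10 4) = (0 10 4 7 8 5 1) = [10, 0, 2, 3, 7, 1, 6, 8, 5, 9, 4]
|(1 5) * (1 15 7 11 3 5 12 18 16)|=20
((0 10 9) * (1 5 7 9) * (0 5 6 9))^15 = ((0 10 1 6 9 5 7))^15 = (0 10 1 6 9 5 7)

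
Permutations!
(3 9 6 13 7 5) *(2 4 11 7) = (2 4 11 7 5 3 9 6 13) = [0, 1, 4, 9, 11, 3, 13, 5, 8, 6, 10, 7, 12, 2]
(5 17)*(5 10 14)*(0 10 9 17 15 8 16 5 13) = (0 10 14 13)(5 15 8 16)(9 17) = [10, 1, 2, 3, 4, 15, 6, 7, 16, 17, 14, 11, 12, 0, 13, 8, 5, 9]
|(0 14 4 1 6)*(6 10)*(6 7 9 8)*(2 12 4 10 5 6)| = |(0 14 10 7 9 8 2 12 4 1 5 6)| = 12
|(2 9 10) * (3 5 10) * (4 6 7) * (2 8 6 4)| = |(2 9 3 5 10 8 6 7)| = 8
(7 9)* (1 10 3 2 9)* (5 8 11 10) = [0, 5, 9, 2, 4, 8, 6, 1, 11, 7, 3, 10] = (1 5 8 11 10 3 2 9 7)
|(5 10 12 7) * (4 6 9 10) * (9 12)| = |(4 6 12 7 5)(9 10)| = 10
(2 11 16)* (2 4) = [0, 1, 11, 3, 2, 5, 6, 7, 8, 9, 10, 16, 12, 13, 14, 15, 4] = (2 11 16 4)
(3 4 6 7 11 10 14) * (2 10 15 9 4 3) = (2 10 14)(4 6 7 11 15 9) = [0, 1, 10, 3, 6, 5, 7, 11, 8, 4, 14, 15, 12, 13, 2, 9]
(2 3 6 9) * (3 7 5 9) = (2 7 5 9)(3 6) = [0, 1, 7, 6, 4, 9, 3, 5, 8, 2]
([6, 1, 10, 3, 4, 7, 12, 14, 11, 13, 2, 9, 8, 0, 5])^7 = [0, 1, 10, 3, 4, 7, 6, 14, 8, 9, 2, 11, 12, 13, 5]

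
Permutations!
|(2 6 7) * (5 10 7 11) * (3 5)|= |(2 6 11 3 5 10 7)|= 7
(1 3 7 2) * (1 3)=(2 3 7)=[0, 1, 3, 7, 4, 5, 6, 2]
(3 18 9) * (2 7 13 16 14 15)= [0, 1, 7, 18, 4, 5, 6, 13, 8, 3, 10, 11, 12, 16, 15, 2, 14, 17, 9]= (2 7 13 16 14 15)(3 18 9)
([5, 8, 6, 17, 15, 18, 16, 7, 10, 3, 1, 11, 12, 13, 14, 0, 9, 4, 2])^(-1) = (0 15 4 17 3 9 16 6 2 18 5)(1 10 8)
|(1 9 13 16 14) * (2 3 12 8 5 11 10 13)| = |(1 9 2 3 12 8 5 11 10 13 16 14)| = 12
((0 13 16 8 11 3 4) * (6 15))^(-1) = (0 4 3 11 8 16 13)(6 15)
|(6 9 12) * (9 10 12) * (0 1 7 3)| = |(0 1 7 3)(6 10 12)| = 12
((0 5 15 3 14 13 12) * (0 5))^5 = ((3 14 13 12 5 15))^5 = (3 15 5 12 13 14)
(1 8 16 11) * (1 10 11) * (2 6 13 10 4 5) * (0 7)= (0 7)(1 8 16)(2 6 13 10 11 4 5)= [7, 8, 6, 3, 5, 2, 13, 0, 16, 9, 11, 4, 12, 10, 14, 15, 1]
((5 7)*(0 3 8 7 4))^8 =(0 8 5)(3 7 4)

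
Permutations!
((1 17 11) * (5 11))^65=((1 17 5 11))^65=(1 17 5 11)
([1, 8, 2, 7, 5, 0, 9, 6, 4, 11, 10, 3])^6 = (0 1 8 4 5)(3 7 6 9 11)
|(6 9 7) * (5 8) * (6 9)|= 2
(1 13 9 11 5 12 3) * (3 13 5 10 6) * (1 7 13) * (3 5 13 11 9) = (1 13 3 7 11 10 6 5 12) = [0, 13, 2, 7, 4, 12, 5, 11, 8, 9, 6, 10, 1, 3]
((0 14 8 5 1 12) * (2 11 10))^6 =(14)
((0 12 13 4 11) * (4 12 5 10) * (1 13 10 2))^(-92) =((0 5 2 1 13 12 10 4 11))^(-92) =(0 4 12 1 5 11 10 13 2)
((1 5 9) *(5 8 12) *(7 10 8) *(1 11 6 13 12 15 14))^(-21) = (1 8)(5 6)(7 15)(9 13)(10 14)(11 12)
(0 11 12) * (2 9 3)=[11, 1, 9, 2, 4, 5, 6, 7, 8, 3, 10, 12, 0]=(0 11 12)(2 9 3)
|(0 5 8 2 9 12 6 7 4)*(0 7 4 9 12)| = 9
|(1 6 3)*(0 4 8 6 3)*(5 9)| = 4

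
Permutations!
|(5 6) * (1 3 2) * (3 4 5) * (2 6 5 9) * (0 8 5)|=12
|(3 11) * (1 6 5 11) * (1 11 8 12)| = 10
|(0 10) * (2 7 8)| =6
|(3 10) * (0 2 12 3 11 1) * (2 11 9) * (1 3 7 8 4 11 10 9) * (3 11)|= 21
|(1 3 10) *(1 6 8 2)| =6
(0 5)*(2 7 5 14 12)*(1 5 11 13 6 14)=(0 1 5)(2 7 11 13 6 14 12)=[1, 5, 7, 3, 4, 0, 14, 11, 8, 9, 10, 13, 2, 6, 12]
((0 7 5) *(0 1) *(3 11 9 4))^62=(0 5)(1 7)(3 9)(4 11)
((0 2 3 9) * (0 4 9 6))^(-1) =(0 6 3 2)(4 9)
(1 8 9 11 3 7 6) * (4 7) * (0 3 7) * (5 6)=(0 3 4)(1 8 9 11 7 5 6)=[3, 8, 2, 4, 0, 6, 1, 5, 9, 11, 10, 7]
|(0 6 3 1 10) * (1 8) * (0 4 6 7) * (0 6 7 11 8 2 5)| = |(0 11 8 1 10 4 7 6 3 2 5)| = 11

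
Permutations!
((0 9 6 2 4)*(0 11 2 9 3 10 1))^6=(11)(0 10)(1 3)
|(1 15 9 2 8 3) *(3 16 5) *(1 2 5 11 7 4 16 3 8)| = |(1 15 9 5 8 3 2)(4 16 11 7)| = 28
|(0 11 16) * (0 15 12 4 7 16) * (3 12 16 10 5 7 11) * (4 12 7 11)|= 6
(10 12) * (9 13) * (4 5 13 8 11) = (4 5 13 9 8 11)(10 12) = [0, 1, 2, 3, 5, 13, 6, 7, 11, 8, 12, 4, 10, 9]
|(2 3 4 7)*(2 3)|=|(3 4 7)|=3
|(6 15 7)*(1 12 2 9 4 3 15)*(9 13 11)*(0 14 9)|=|(0 14 9 4 3 15 7 6 1 12 2 13 11)|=13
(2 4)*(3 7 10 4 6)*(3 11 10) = (2 6 11 10 4)(3 7) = [0, 1, 6, 7, 2, 5, 11, 3, 8, 9, 4, 10]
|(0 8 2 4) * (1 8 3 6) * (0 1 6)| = |(0 3)(1 8 2 4)| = 4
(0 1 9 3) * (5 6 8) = [1, 9, 2, 0, 4, 6, 8, 7, 5, 3] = (0 1 9 3)(5 6 8)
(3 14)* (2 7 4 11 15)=(2 7 4 11 15)(3 14)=[0, 1, 7, 14, 11, 5, 6, 4, 8, 9, 10, 15, 12, 13, 3, 2]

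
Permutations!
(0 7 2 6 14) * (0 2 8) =(0 7 8)(2 6 14) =[7, 1, 6, 3, 4, 5, 14, 8, 0, 9, 10, 11, 12, 13, 2]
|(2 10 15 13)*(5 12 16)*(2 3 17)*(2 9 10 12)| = 12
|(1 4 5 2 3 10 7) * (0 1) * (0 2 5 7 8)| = 8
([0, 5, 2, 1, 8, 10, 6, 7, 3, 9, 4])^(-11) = [0, 5, 2, 1, 8, 10, 6, 7, 3, 9, 4]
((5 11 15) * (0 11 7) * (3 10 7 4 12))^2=((0 11 15 5 4 12 3 10 7))^2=(0 15 4 3 7 11 5 12 10)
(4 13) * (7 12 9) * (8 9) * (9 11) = [0, 1, 2, 3, 13, 5, 6, 12, 11, 7, 10, 9, 8, 4] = (4 13)(7 12 8 11 9)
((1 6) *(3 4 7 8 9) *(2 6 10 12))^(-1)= (1 6 2 12 10)(3 9 8 7 4)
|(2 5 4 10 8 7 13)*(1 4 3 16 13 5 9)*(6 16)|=12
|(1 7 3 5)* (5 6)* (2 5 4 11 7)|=15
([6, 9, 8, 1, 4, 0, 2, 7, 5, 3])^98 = (0 8 6 5 2)(1 3 9)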